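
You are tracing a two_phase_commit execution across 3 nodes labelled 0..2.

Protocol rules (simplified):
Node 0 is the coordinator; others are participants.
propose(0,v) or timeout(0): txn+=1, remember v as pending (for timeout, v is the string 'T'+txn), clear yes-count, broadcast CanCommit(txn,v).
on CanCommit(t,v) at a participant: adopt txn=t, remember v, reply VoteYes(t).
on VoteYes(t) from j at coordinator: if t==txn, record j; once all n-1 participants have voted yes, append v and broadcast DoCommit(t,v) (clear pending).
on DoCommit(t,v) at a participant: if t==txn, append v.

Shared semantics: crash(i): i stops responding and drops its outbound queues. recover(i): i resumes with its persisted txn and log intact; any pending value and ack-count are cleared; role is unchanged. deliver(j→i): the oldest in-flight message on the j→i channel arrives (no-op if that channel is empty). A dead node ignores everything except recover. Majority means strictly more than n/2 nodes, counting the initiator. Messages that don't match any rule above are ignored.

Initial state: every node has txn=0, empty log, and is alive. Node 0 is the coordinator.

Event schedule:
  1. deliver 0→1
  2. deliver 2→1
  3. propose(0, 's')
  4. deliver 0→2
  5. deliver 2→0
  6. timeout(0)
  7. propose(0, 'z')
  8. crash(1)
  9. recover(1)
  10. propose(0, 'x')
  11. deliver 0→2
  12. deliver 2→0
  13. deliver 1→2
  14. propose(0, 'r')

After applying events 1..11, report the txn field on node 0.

[1] deliver 0→1 → ∅
[2] deliver 2→1 → ∅
[3] propose(0,'s') → N0(coor t1 [-])
[4] deliver 0→2 → N2(part t1 [-])
[5] deliver 2→0 → ∅
[6] timeout(0) → N0(coor t2 [-])
[7] propose(0,'z') → N0(coor t3 [-])
[8] crash(1) → N1(✗part t0 [-])
[9] recover(1) → N1(part t0 [-])
[10] propose(0,'x') → N0(coor t4 [-])
[11] deliver 0→2 → N2(part t2 [-])

4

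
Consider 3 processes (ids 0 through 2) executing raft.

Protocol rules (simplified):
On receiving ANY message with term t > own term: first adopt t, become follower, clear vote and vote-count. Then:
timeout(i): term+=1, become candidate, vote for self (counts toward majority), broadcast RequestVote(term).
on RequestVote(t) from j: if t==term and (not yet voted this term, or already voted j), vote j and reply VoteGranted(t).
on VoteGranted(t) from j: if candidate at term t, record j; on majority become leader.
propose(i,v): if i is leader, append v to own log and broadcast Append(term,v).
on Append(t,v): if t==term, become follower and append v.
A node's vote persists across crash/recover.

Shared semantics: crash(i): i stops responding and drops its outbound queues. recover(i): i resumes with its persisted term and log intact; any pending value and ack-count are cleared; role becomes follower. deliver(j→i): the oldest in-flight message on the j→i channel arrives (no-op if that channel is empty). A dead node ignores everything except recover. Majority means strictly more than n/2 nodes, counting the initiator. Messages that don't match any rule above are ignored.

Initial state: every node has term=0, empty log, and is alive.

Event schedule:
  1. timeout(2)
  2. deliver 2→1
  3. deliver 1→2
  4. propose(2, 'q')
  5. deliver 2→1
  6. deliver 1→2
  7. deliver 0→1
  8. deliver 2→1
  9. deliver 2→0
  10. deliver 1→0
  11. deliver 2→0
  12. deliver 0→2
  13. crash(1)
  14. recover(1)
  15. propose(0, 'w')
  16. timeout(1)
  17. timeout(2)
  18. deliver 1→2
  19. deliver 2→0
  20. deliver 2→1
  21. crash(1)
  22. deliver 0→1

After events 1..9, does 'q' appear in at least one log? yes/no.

yes

after 1 — timeout(2): n2:cand/t1/[-]
after 2 — deliver 2→1: n1:foll/t1/[-]
after 3 — deliver 1→2: n2:lead/t1/[-]
after 4 — propose(2,'q'): n2:lead/t1/[q]
after 5 — deliver 2→1: n1:foll/t1/[q]
after 6 — deliver 1→2: ·
after 7 — deliver 0→1: ·
after 8 — deliver 2→1: ·
after 9 — deliver 2→0: n0:foll/t1/[-]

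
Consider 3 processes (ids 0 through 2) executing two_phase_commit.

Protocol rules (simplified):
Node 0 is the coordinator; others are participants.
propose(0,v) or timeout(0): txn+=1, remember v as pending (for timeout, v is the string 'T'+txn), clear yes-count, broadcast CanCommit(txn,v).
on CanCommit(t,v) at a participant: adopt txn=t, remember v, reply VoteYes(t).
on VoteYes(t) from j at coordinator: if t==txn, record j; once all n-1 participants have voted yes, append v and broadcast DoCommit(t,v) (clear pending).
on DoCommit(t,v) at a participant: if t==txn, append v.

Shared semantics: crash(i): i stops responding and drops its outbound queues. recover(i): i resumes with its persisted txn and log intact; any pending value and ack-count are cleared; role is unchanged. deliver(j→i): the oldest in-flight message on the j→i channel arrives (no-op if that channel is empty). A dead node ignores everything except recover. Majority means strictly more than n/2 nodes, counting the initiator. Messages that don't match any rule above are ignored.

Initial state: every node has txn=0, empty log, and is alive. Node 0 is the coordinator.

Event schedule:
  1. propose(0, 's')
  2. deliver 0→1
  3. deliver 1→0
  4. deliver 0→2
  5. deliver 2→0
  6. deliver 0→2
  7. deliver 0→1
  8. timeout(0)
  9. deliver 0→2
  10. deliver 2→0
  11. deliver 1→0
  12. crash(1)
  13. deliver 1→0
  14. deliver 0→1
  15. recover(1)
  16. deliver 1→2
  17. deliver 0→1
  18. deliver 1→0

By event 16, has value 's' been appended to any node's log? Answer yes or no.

step 1 propose(0,'s'): 0={coor,t=1,log=-}
step 2 deliver 0→1: 1={part,t=1,log=-}
step 3 deliver 1→0: —
step 4 deliver 0→2: 2={part,t=1,log=-}
step 5 deliver 2→0: 0={coor,t=1,log=s}
step 6 deliver 0→2: 2={part,t=1,log=s}
step 7 deliver 0→1: 1={part,t=1,log=s}
step 8 timeout(0): 0={coor,t=2,log=s}
step 9 deliver 0→2: 2={part,t=2,log=s}
step 10 deliver 2→0: —
step 11 deliver 1→0: —
step 12 crash(1): 1={✗part,t=1,log=s}
step 13 deliver 1→0: —
step 14 deliver 0→1: —
step 15 recover(1): 1={part,t=1,log=s}
step 16 deliver 1→2: —

yes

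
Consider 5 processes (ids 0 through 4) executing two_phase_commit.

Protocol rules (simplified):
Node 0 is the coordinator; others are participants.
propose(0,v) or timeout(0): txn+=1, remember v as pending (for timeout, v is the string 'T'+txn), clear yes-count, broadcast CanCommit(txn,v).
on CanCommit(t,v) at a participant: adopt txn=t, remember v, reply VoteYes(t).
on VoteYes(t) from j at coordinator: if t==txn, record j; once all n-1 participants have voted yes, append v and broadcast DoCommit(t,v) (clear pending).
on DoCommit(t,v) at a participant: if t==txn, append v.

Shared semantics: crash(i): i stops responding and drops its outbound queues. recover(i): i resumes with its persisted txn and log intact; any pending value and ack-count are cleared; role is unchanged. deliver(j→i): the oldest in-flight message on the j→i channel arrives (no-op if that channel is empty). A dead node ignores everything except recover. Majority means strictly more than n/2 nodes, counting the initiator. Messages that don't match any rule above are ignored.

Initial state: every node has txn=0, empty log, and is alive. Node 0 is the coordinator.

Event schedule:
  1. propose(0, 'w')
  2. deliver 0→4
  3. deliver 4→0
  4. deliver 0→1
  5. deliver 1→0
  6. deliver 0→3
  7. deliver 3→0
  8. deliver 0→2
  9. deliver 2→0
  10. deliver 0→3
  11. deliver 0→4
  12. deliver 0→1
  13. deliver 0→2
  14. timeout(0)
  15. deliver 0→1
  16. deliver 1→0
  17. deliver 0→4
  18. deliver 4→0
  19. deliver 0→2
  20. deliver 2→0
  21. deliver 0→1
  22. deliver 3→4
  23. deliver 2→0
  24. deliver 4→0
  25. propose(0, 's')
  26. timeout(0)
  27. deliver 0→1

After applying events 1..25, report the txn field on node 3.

after 1 — propose(0,'w'): n0:coor/t1/[-]
after 2 — deliver 0→4: n4:part/t1/[-]
after 3 — deliver 4→0: ·
after 4 — deliver 0→1: n1:part/t1/[-]
after 5 — deliver 1→0: ·
after 6 — deliver 0→3: n3:part/t1/[-]
after 7 — deliver 3→0: ·
after 8 — deliver 0→2: n2:part/t1/[-]
after 9 — deliver 2→0: n0:coor/t1/[w]
after 10 — deliver 0→3: n3:part/t1/[w]
after 11 — deliver 0→4: n4:part/t1/[w]
after 12 — deliver 0→1: n1:part/t1/[w]
after 13 — deliver 0→2: n2:part/t1/[w]
after 14 — timeout(0): n0:coor/t2/[w]
after 15 — deliver 0→1: n1:part/t2/[w]
after 16 — deliver 1→0: ·
after 17 — deliver 0→4: n4:part/t2/[w]
after 18 — deliver 4→0: ·
after 19 — deliver 0→2: n2:part/t2/[w]
after 20 — deliver 2→0: ·
after 21 — deliver 0→1: ·
after 22 — deliver 3→4: ·
after 23 — deliver 2→0: ·
after 24 — deliver 4→0: ·
after 25 — propose(0,'s'): n0:coor/t3/[w]

1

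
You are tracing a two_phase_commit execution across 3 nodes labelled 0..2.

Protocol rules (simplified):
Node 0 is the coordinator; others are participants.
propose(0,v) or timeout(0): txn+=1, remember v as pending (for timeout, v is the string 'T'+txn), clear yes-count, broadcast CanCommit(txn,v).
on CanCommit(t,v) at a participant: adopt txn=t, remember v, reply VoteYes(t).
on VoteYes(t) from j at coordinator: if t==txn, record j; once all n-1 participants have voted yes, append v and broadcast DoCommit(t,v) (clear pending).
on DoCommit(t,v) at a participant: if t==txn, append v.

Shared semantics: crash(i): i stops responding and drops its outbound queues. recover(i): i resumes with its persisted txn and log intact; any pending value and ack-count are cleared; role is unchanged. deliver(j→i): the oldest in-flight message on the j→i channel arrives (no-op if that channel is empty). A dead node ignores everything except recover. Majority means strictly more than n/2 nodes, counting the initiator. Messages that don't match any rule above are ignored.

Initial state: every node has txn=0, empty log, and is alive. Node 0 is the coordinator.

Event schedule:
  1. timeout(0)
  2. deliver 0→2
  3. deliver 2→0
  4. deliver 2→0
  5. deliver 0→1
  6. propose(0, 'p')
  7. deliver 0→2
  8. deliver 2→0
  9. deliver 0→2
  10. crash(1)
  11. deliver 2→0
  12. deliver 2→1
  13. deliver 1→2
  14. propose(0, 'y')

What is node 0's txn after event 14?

e1 timeout(0): 0[coor,t=1,-]
e2 deliver 0→2: 2[part,t=1,-]
e3 deliver 2→0: ·
e4 deliver 2→0: ·
e5 deliver 0→1: 1[part,t=1,-]
e6 propose(0,'p'): 0[coor,t=2,-]
e7 deliver 0→2: 2[part,t=2,-]
e8 deliver 2→0: ·
e9 deliver 0→2: ·
e10 crash(1): 1[✗part,t=1,-]
e11 deliver 2→0: ·
e12 deliver 2→1: ·
e13 deliver 1→2: ·
e14 propose(0,'y'): 0[coor,t=3,-]

3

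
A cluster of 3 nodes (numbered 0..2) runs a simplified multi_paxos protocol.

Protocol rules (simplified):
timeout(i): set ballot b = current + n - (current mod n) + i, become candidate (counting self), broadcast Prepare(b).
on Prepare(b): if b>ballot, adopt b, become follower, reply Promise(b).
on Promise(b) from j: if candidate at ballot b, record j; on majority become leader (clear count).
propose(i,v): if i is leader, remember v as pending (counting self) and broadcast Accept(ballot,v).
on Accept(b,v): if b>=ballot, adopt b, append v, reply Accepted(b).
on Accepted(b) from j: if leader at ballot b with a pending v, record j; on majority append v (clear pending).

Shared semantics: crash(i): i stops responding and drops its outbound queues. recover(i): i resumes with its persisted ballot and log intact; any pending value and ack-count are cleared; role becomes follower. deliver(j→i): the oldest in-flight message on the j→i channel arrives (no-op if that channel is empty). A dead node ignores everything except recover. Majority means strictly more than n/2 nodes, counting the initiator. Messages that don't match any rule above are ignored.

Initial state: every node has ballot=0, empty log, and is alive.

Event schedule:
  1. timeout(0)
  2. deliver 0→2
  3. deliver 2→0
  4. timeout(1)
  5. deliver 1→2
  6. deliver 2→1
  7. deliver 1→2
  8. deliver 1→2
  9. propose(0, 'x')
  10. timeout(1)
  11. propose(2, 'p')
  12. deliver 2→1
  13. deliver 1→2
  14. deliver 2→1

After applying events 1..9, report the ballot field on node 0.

3

step 1 timeout(0): 0={cand,b=3,log=-}
step 2 deliver 0→2: 2={foll,b=3,log=-}
step 3 deliver 2→0: 0={lead,b=3,log=-}
step 4 timeout(1): 1={cand,b=4,log=-}
step 5 deliver 1→2: 2={foll,b=4,log=-}
step 6 deliver 2→1: 1={lead,b=4,log=-}
step 7 deliver 1→2: —
step 8 deliver 1→2: —
step 9 propose(0,'x'): —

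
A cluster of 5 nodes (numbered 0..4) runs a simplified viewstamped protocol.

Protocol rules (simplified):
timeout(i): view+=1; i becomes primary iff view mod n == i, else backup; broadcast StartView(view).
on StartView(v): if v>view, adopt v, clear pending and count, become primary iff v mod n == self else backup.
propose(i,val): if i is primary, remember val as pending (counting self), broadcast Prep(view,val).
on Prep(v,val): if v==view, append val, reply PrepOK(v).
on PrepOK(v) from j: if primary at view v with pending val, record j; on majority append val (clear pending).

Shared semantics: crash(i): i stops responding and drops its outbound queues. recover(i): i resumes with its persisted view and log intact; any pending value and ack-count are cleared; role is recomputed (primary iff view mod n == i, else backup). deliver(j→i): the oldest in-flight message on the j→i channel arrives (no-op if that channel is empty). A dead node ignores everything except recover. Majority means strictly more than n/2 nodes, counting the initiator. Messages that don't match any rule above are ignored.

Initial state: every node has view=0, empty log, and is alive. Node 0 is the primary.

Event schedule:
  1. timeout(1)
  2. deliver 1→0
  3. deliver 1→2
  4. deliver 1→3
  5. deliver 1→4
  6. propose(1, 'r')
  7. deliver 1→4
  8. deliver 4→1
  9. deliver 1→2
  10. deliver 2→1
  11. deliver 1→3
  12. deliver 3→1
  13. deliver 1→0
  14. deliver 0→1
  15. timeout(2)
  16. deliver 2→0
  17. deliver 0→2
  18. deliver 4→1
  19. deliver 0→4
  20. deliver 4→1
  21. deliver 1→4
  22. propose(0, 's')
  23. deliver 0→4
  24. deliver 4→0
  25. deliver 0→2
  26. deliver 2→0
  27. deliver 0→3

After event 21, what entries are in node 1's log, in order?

step 1 timeout(1): 1={prim,v=1,log=-}
step 2 deliver 1→0: 0={back,v=1,log=-}
step 3 deliver 1→2: 2={back,v=1,log=-}
step 4 deliver 1→3: 3={back,v=1,log=-}
step 5 deliver 1→4: 4={back,v=1,log=-}
step 6 propose(1,'r'): —
step 7 deliver 1→4: 4={back,v=1,log=r}
step 8 deliver 4→1: —
step 9 deliver 1→2: 2={back,v=1,log=r}
step 10 deliver 2→1: 1={prim,v=1,log=r}
step 11 deliver 1→3: 3={back,v=1,log=r}
step 12 deliver 3→1: —
step 13 deliver 1→0: 0={back,v=1,log=r}
step 14 deliver 0→1: —
step 15 timeout(2): 2={prim,v=2,log=r}
step 16 deliver 2→0: 0={back,v=2,log=r}
step 17 deliver 0→2: —
step 18 deliver 4→1: —
step 19 deliver 0→4: —
step 20 deliver 4→1: —
step 21 deliver 1→4: —

r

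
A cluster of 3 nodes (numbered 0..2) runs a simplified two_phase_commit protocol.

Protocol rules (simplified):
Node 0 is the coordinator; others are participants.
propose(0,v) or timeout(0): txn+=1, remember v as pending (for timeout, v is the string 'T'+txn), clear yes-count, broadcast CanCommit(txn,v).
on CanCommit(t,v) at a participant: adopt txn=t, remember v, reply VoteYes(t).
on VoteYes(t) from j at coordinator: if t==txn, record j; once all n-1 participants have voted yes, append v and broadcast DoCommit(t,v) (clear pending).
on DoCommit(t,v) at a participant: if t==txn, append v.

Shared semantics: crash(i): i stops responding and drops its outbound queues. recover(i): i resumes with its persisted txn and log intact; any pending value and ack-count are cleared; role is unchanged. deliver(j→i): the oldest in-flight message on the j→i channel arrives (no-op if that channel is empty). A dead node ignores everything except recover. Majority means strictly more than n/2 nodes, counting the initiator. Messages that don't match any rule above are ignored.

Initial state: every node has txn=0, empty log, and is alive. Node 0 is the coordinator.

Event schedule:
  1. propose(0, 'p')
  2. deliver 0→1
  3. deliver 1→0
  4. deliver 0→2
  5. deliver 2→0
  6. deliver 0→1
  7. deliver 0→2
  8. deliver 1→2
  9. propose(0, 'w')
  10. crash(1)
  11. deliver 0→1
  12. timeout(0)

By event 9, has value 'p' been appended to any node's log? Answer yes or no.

e1 propose(0,'p'): 0[coor,t=1,-]
e2 deliver 0→1: 1[part,t=1,-]
e3 deliver 1→0: ·
e4 deliver 0→2: 2[part,t=1,-]
e5 deliver 2→0: 0[coor,t=1,p]
e6 deliver 0→1: 1[part,t=1,p]
e7 deliver 0→2: 2[part,t=1,p]
e8 deliver 1→2: ·
e9 propose(0,'w'): 0[coor,t=2,p]

yes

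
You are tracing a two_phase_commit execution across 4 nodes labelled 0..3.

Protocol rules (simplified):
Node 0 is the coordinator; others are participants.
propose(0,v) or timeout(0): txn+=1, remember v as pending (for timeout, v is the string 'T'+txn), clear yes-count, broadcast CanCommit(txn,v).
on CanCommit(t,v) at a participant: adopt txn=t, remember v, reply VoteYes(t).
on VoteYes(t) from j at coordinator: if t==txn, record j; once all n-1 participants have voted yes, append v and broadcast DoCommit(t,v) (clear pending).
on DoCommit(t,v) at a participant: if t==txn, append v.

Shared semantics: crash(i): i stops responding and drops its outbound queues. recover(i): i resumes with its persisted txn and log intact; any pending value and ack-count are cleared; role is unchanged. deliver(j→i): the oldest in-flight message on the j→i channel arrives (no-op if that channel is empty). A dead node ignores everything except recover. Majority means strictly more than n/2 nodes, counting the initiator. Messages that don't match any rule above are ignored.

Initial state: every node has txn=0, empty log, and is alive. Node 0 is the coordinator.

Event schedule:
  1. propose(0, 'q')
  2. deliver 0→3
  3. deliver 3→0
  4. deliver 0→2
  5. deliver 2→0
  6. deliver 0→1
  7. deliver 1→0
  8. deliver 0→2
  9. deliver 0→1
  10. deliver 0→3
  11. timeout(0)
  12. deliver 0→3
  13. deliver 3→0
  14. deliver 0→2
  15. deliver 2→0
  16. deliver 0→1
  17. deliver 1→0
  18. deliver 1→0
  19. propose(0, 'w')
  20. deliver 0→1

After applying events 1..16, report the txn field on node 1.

2

e1 propose(0,'q'): 0[coor,t=1,-]
e2 deliver 0→3: 3[part,t=1,-]
e3 deliver 3→0: ·
e4 deliver 0→2: 2[part,t=1,-]
e5 deliver 2→0: ·
e6 deliver 0→1: 1[part,t=1,-]
e7 deliver 1→0: 0[coor,t=1,q]
e8 deliver 0→2: 2[part,t=1,q]
e9 deliver 0→1: 1[part,t=1,q]
e10 deliver 0→3: 3[part,t=1,q]
e11 timeout(0): 0[coor,t=2,q]
e12 deliver 0→3: 3[part,t=2,q]
e13 deliver 3→0: ·
e14 deliver 0→2: 2[part,t=2,q]
e15 deliver 2→0: ·
e16 deliver 0→1: 1[part,t=2,q]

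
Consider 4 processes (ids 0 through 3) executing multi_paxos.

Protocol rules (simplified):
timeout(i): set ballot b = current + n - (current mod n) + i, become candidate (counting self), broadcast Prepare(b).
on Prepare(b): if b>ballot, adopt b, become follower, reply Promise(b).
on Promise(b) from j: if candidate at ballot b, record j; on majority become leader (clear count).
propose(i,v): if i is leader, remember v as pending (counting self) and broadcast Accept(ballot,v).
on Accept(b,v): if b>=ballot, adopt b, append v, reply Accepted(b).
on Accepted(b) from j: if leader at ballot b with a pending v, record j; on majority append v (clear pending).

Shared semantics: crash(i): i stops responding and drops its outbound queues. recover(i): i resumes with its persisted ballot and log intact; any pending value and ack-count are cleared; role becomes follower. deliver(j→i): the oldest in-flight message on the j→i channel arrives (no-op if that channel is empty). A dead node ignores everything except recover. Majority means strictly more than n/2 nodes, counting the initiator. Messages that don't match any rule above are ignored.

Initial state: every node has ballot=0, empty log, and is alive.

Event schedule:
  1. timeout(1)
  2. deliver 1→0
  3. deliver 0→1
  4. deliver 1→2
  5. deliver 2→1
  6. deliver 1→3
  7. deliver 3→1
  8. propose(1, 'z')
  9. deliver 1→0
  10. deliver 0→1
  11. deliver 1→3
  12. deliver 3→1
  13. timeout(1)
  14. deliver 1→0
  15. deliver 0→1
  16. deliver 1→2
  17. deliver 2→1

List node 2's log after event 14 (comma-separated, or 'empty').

[1] timeout(1) → N1(cand b5 [-])
[2] deliver 1→0 → N0(foll b5 [-])
[3] deliver 0→1 → ∅
[4] deliver 1→2 → N2(foll b5 [-])
[5] deliver 2→1 → N1(lead b5 [-])
[6] deliver 1→3 → N3(foll b5 [-])
[7] deliver 3→1 → ∅
[8] propose(1,'z') → ∅
[9] deliver 1→0 → N0(foll b5 [z])
[10] deliver 0→1 → ∅
[11] deliver 1→3 → N3(foll b5 [z])
[12] deliver 3→1 → N1(lead b5 [z])
[13] timeout(1) → N1(cand b9 [z])
[14] deliver 1→0 → N0(foll b9 [z])

empty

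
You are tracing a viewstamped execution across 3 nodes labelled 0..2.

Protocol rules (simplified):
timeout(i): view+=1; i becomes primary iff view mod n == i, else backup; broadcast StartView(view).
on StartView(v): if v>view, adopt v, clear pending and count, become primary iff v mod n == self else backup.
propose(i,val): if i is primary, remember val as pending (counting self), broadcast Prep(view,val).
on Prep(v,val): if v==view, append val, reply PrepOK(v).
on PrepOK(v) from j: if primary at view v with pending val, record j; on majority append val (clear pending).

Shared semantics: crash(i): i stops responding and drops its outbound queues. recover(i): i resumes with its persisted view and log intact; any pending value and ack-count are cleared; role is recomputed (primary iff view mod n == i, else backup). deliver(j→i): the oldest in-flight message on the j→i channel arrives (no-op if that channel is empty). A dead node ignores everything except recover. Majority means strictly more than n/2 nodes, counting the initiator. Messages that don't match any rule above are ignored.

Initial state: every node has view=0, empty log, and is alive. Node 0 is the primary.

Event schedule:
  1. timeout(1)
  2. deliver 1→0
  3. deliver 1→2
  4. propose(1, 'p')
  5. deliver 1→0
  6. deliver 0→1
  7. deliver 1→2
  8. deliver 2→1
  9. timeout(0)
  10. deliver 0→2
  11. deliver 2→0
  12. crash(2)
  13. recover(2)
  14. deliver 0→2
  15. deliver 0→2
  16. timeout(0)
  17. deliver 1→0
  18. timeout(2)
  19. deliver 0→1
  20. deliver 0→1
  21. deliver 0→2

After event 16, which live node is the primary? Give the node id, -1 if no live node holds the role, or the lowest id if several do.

0

e1 timeout(1): 1[prim,v=1,-]
e2 deliver 1→0: 0[back,v=1,-]
e3 deliver 1→2: 2[back,v=1,-]
e4 propose(1,'p'): ·
e5 deliver 1→0: 0[back,v=1,p]
e6 deliver 0→1: 1[prim,v=1,p]
e7 deliver 1→2: 2[back,v=1,p]
e8 deliver 2→1: ·
e9 timeout(0): 0[back,v=2,p]
e10 deliver 0→2: 2[prim,v=2,p]
e11 deliver 2→0: ·
e12 crash(2): 2[✗prim,v=2,p]
e13 recover(2): 2[prim,v=2,p]
e14 deliver 0→2: ·
e15 deliver 0→2: ·
e16 timeout(0): 0[prim,v=3,p]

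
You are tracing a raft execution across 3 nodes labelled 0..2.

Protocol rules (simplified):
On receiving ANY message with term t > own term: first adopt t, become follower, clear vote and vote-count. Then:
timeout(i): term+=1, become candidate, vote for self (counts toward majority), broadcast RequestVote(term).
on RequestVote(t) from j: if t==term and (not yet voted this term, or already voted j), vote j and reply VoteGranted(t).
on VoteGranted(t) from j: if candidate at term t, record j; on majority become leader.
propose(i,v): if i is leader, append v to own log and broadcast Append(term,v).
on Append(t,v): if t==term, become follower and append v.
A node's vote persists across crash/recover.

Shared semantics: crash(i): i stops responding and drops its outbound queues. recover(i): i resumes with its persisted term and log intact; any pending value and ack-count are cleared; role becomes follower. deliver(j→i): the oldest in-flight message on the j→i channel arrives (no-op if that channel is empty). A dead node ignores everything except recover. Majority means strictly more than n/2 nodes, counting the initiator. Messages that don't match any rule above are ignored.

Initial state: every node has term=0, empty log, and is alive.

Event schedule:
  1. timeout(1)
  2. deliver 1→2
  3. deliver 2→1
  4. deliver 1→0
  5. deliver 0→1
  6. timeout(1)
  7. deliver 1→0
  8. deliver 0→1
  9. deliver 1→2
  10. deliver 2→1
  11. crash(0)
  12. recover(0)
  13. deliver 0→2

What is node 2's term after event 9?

1. timeout(1):  <1:cand t1 ->
2. deliver 1→2:  <2:foll t1 ->
3. deliver 2→1:  <1:lead t1 ->
4. deliver 1→0:  <0:foll t1 ->
5. deliver 0→1:  nop
6. timeout(1):  <1:cand t2 ->
7. deliver 1→0:  <0:foll t2 ->
8. deliver 0→1:  <1:lead t2 ->
9. deliver 1→2:  <2:foll t2 ->

2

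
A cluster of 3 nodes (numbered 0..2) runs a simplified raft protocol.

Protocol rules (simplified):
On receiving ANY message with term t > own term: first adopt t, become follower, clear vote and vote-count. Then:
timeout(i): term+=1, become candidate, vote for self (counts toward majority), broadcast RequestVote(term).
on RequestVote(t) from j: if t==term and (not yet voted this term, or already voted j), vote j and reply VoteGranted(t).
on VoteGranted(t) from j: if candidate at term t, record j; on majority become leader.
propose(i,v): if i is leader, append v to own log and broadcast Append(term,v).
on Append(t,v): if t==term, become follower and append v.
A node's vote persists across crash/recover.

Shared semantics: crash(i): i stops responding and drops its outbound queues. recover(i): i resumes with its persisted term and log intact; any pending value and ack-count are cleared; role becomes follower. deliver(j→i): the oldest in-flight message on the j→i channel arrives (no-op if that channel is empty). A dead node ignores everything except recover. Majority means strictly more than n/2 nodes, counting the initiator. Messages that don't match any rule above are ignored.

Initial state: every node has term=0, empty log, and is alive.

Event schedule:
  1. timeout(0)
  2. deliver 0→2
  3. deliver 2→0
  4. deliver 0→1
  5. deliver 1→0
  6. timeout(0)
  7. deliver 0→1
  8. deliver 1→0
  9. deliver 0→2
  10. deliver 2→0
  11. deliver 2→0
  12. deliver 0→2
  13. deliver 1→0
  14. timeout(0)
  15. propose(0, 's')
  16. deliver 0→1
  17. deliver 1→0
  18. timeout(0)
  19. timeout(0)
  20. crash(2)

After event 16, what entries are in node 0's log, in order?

empty

1. timeout(0):  <0:cand t1 ->
2. deliver 0→2:  <2:foll t1 ->
3. deliver 2→0:  <0:lead t1 ->
4. deliver 0→1:  <1:foll t1 ->
5. deliver 1→0:  nop
6. timeout(0):  <0:cand t2 ->
7. deliver 0→1:  <1:foll t2 ->
8. deliver 1→0:  <0:lead t2 ->
9. deliver 0→2:  <2:foll t2 ->
10. deliver 2→0:  nop
11. deliver 2→0:  nop
12. deliver 0→2:  nop
13. deliver 1→0:  nop
14. timeout(0):  <0:cand t3 ->
15. propose(0,'s'):  nop
16. deliver 0→1:  <1:foll t3 ->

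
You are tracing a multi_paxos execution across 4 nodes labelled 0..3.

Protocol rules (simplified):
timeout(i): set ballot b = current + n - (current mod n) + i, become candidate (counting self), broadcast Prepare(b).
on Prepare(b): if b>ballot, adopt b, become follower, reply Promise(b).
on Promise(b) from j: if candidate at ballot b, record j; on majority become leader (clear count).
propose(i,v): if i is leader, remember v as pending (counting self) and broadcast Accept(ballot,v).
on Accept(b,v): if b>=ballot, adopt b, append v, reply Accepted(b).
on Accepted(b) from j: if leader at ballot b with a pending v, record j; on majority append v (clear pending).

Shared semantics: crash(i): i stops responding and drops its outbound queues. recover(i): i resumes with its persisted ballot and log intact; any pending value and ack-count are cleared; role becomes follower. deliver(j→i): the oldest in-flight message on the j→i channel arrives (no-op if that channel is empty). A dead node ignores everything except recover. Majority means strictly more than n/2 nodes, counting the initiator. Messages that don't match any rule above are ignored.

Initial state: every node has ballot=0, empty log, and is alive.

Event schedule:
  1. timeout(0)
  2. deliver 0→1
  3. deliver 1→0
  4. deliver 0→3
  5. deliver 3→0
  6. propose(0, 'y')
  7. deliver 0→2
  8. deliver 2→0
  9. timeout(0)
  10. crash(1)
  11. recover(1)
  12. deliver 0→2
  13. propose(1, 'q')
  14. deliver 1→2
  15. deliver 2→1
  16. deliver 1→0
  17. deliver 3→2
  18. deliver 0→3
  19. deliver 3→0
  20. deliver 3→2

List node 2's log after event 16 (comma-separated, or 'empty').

e1 timeout(0): 0[cand,b=4,-]
e2 deliver 0→1: 1[foll,b=4,-]
e3 deliver 1→0: ·
e4 deliver 0→3: 3[foll,b=4,-]
e5 deliver 3→0: 0[lead,b=4,-]
e6 propose(0,'y'): ·
e7 deliver 0→2: 2[foll,b=4,-]
e8 deliver 2→0: ·
e9 timeout(0): 0[cand,b=8,-]
e10 crash(1): 1[✗foll,b=4,-]
e11 recover(1): 1[foll,b=4,-]
e12 deliver 0→2: 2[foll,b=4,y]
e13 propose(1,'q'): ·
e14 deliver 1→2: ·
e15 deliver 2→1: ·
e16 deliver 1→0: ·

y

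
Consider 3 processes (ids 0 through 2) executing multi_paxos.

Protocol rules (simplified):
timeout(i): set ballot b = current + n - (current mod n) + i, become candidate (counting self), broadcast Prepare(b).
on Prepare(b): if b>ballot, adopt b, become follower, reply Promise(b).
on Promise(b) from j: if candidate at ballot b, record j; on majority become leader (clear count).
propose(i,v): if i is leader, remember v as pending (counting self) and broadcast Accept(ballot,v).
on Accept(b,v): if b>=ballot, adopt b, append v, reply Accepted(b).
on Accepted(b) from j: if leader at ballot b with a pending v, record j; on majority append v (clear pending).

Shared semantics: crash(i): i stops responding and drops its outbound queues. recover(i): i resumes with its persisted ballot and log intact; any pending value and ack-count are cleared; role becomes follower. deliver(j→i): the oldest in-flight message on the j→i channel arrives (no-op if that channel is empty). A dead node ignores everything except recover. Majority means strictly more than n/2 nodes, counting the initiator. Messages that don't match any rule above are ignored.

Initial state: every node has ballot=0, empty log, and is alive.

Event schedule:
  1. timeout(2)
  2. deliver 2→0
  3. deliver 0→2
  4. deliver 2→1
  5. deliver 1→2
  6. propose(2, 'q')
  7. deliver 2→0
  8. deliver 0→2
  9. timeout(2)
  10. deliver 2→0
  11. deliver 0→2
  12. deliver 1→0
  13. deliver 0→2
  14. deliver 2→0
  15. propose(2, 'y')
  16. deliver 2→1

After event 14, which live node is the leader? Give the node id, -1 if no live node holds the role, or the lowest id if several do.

e1 timeout(2): 2[cand,b=5,-]
e2 deliver 2→0: 0[foll,b=5,-]
e3 deliver 0→2: 2[lead,b=5,-]
e4 deliver 2→1: 1[foll,b=5,-]
e5 deliver 1→2: ·
e6 propose(2,'q'): ·
e7 deliver 2→0: 0[foll,b=5,q]
e8 deliver 0→2: 2[lead,b=5,q]
e9 timeout(2): 2[cand,b=8,q]
e10 deliver 2→0: 0[foll,b=8,q]
e11 deliver 0→2: 2[lead,b=8,q]
e12 deliver 1→0: ·
e13 deliver 0→2: ·
e14 deliver 2→0: ·

2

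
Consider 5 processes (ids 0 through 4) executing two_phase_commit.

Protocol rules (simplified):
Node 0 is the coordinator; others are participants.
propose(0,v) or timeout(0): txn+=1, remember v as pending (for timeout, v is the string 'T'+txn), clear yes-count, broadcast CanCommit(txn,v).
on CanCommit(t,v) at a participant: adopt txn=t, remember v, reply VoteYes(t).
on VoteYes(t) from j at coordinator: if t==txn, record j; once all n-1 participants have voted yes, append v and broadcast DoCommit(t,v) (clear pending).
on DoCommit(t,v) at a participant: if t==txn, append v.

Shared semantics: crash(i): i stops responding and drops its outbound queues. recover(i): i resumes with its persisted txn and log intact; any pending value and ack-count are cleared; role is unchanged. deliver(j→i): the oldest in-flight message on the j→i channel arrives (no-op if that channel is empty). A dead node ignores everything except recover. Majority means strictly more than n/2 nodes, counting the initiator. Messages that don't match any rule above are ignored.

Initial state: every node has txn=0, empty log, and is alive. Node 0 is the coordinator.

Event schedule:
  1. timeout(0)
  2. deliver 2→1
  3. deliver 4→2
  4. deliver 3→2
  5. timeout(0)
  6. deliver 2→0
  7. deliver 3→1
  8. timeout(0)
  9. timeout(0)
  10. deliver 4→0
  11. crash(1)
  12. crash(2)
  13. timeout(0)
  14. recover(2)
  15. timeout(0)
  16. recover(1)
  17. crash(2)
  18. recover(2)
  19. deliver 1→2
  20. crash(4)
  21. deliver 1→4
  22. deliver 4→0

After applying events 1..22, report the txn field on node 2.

e1 timeout(0): 0[coor,t=1,-]
e2 deliver 2→1: ·
e3 deliver 4→2: ·
e4 deliver 3→2: ·
e5 timeout(0): 0[coor,t=2,-]
e6 deliver 2→0: ·
e7 deliver 3→1: ·
e8 timeout(0): 0[coor,t=3,-]
e9 timeout(0): 0[coor,t=4,-]
e10 deliver 4→0: ·
e11 crash(1): 1[✗part,t=0,-]
e12 crash(2): 2[✗part,t=0,-]
e13 timeout(0): 0[coor,t=5,-]
e14 recover(2): 2[part,t=0,-]
e15 timeout(0): 0[coor,t=6,-]
e16 recover(1): 1[part,t=0,-]
e17 crash(2): 2[✗part,t=0,-]
e18 recover(2): 2[part,t=0,-]
e19 deliver 1→2: ·
e20 crash(4): 4[✗part,t=0,-]
e21 deliver 1→4: ·
e22 deliver 4→0: ·

0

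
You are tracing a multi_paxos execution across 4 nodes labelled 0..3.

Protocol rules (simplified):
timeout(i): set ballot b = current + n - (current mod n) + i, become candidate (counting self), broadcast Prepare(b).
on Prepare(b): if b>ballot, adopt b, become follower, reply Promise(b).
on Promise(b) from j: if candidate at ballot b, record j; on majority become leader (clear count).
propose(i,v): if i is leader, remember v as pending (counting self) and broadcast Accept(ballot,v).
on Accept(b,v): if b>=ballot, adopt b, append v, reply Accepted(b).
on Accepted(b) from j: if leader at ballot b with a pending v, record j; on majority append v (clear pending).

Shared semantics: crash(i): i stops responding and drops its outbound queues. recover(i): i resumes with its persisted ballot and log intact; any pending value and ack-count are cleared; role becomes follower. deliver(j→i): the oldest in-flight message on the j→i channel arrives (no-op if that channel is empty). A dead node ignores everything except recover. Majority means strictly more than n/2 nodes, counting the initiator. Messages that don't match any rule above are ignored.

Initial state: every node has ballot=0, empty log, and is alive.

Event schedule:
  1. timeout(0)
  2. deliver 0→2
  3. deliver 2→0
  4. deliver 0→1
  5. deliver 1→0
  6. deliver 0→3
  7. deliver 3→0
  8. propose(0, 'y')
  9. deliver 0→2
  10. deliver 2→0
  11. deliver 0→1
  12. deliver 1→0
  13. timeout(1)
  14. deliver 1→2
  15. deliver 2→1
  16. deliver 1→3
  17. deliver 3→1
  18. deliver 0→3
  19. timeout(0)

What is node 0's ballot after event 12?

4

step 1 timeout(0): 0={cand,b=4,log=-}
step 2 deliver 0→2: 2={foll,b=4,log=-}
step 3 deliver 2→0: —
step 4 deliver 0→1: 1={foll,b=4,log=-}
step 5 deliver 1→0: 0={lead,b=4,log=-}
step 6 deliver 0→3: 3={foll,b=4,log=-}
step 7 deliver 3→0: —
step 8 propose(0,'y'): —
step 9 deliver 0→2: 2={foll,b=4,log=y}
step 10 deliver 2→0: —
step 11 deliver 0→1: 1={foll,b=4,log=y}
step 12 deliver 1→0: 0={lead,b=4,log=y}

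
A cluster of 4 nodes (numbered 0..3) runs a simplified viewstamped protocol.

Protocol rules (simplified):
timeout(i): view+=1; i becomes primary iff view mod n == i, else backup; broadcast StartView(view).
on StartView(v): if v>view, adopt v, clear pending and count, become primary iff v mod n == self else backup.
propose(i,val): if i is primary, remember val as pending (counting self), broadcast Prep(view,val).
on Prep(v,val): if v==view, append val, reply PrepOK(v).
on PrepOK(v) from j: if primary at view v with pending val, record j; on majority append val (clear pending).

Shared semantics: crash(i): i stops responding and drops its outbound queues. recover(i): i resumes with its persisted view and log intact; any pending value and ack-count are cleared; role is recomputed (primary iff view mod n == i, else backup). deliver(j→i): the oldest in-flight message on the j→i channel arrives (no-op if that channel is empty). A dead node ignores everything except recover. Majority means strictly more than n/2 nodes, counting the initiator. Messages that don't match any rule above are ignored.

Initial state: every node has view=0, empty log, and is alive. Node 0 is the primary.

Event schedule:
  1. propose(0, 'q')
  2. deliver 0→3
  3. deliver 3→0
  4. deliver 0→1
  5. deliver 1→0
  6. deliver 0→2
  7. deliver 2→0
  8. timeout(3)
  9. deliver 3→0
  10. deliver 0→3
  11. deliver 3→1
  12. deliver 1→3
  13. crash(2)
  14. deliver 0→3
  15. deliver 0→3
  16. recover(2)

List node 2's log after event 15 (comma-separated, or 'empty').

step 1 propose(0,'q'): —
step 2 deliver 0→3: 3={back,v=0,log=q}
step 3 deliver 3→0: —
step 4 deliver 0→1: 1={back,v=0,log=q}
step 5 deliver 1→0: 0={prim,v=0,log=q}
step 6 deliver 0→2: 2={back,v=0,log=q}
step 7 deliver 2→0: —
step 8 timeout(3): 3={back,v=1,log=q}
step 9 deliver 3→0: 0={back,v=1,log=q}
step 10 deliver 0→3: —
step 11 deliver 3→1: 1={prim,v=1,log=q}
step 12 deliver 1→3: —
step 13 crash(2): 2={✗back,v=0,log=q}
step 14 deliver 0→3: —
step 15 deliver 0→3: —

q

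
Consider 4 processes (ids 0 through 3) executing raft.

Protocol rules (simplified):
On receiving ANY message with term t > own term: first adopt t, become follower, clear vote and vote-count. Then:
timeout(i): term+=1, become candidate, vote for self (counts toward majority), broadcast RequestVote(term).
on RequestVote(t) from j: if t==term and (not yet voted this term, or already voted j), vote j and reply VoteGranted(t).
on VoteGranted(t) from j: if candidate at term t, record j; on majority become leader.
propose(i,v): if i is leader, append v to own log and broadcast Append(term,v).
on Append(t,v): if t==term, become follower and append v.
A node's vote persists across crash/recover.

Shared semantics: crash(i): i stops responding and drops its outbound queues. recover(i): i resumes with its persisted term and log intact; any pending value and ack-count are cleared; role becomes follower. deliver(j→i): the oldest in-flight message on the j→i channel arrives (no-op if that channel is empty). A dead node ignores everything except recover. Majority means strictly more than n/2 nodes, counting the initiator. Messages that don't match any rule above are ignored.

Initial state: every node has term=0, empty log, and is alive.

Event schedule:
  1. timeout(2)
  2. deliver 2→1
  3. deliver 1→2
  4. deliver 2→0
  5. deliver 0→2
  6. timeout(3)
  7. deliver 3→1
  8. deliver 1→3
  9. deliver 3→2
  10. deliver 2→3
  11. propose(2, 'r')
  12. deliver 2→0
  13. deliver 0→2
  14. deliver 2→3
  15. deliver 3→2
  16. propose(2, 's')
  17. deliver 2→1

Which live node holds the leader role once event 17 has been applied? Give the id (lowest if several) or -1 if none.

2

[1] timeout(2) → N2(cand t1 [-])
[2] deliver 2→1 → N1(foll t1 [-])
[3] deliver 1→2 → ∅
[4] deliver 2→0 → N0(foll t1 [-])
[5] deliver 0→2 → N2(lead t1 [-])
[6] timeout(3) → N3(cand t1 [-])
[7] deliver 3→1 → ∅
[8] deliver 1→3 → ∅
[9] deliver 3→2 → ∅
[10] deliver 2→3 → ∅
[11] propose(2,'r') → N2(lead t1 [r])
[12] deliver 2→0 → N0(foll t1 [r])
[13] deliver 0→2 → ∅
[14] deliver 2→3 → N3(foll t1 [r])
[15] deliver 3→2 → ∅
[16] propose(2,'s') → N2(lead t1 [r,s])
[17] deliver 2→1 → N1(foll t1 [r])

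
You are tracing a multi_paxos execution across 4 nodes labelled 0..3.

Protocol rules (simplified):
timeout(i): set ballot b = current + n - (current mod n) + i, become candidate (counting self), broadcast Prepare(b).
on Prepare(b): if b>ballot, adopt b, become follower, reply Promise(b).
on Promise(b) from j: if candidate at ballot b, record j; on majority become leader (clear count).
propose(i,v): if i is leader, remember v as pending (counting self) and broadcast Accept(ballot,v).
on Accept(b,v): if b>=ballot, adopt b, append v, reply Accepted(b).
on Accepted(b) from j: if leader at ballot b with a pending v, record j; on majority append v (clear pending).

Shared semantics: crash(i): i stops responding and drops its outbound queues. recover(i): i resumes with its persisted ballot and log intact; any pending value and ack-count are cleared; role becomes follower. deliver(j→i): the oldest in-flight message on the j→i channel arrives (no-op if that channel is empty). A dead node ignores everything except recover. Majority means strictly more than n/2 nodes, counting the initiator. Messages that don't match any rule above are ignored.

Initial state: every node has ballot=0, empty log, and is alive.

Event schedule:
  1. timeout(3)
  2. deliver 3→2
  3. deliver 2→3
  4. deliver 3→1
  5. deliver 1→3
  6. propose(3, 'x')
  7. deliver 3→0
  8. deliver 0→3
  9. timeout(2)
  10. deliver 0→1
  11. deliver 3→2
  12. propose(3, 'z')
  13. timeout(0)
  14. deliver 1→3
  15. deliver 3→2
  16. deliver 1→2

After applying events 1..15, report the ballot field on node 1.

e1 timeout(3): 3[cand,b=7,-]
e2 deliver 3→2: 2[foll,b=7,-]
e3 deliver 2→3: ·
e4 deliver 3→1: 1[foll,b=7,-]
e5 deliver 1→3: 3[lead,b=7,-]
e6 propose(3,'x'): ·
e7 deliver 3→0: 0[foll,b=7,-]
e8 deliver 0→3: ·
e9 timeout(2): 2[cand,b=10,-]
e10 deliver 0→1: ·
e11 deliver 3→2: ·
e12 propose(3,'z'): ·
e13 timeout(0): 0[cand,b=8,-]
e14 deliver 1→3: ·
e15 deliver 3→2: ·

7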